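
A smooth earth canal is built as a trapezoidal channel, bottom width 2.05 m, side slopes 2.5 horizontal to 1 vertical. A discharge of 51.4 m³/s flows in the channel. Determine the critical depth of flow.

y_c = 2.07 m

At critical depth, Q² T / (g A³) = 1, i.e. A³/T = Q²/g = 51.4²/9.81 = 269.3.
At y = 2.34 m: A³/T = 459.4 — high.
At y = 1.76 m: A³/T = 134.8 — low.
At y = 2.07 m: A³/T = 269.8 — close enough.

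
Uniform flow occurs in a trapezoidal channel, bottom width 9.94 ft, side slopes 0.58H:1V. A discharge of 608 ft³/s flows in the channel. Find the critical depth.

At critical depth, Q² T / (g A³) = 1, i.e. A³/T = Q²/g = 608²/32.2 = 11480.
Trying y = 5.32 ft: A³/T = 20650 — over.
Trying y = 4.45 ft: A³/T = 11450 — close enough.

y_c = 4.45 ft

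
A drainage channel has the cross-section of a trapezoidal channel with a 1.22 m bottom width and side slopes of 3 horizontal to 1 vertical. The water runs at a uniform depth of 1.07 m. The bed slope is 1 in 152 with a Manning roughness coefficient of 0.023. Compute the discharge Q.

With bottom width b = 1.22 m and side slope z = 3: A = (b + zy)y = (1.22 + 3×1.07)×1.07 = 4.74 m²; P = b + 2y√(1+z²) = 1.22 + 2×1.07×3.162 = 7.987 m.
Hydraulic radius R = A/P = 4.74/7.987 = 0.5935 m.
Manning's equation: Q = (1/n) A R^(2/3) S^(1/2) = (1/0.023) × 4.74 × 0.5935^(2/3) × 0.006579^(1/2) = 11.8 m³/s.

Q = 11.8 m³/s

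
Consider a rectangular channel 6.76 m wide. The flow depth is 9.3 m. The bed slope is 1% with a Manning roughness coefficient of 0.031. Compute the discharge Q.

Q = 371 m³/s

Flow area A = b·y = 6.76 × 9.3 = 62.87 m². Wetted perimeter P = b + 2y = 6.76 + 2×9.3 = 25.36 m.
Hydraulic radius R = A/P = 62.87/25.36 = 2.479 m.
Manning's equation: Q = (1/n) A R^(2/3) S^(1/2) = (1/0.031) × 62.87 × 2.479^(2/3) × 0.01^(1/2) = 371 m³/s.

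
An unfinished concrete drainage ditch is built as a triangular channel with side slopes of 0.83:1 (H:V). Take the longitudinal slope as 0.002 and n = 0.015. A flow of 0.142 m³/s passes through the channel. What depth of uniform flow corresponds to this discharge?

y_n = 0.455 m

Manning's equation rearranged: A R^(2/3) = nQ / (1·√S) = 0.015 × 0.142 / (√0.002) = 0.04763.
Trying y = 0.534 m: A R^(2/3) = 0.07278 — too large.
Trying y = 0.329 m: A R^(2/3) = 0.02 — too small.
Trying y = 0.455 m: A R^(2/3) = 0.04749 — ≈ 0.04763.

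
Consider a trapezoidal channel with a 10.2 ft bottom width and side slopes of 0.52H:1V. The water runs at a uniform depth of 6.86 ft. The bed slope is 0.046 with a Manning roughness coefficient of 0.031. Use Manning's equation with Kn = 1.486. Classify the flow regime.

With bottom width b = 10.2 ft and side slope z = 0.52: A = (b + zy)y = (10.2 + 0.52×6.86)×6.86 = 94.44 ft²; P = b + 2y√(1+z²) = 10.2 + 2×6.86×1.127 = 25.66 ft.
Hydraulic radius R = A/P = 94.44/25.66 = 3.68 ft.
V = (1.486/n) R^(2/3) √S = (1.486/0.031) × 3.68^(2/3) × √0.046 = 24.51 ft/s. Hydraulic depth D_h = A/T = 94.44/17.33 = 5.448 ft.
Froude number Fr = V/√(g·D_h) = 24.51/√(32.2×5.448) = 1.85, which is greater than 1, so the flow is supercritical.

supercritical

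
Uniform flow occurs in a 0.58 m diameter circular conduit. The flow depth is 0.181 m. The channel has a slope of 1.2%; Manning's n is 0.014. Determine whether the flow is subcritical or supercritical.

supercritical

For a circular section of diameter D = 0.58 m at depth y = 0.181 m, the central angle is θ = 2 arccos(1 − 2y/D) = 2.371 rad. Then A = (D²/8)(θ − sin θ) = 0.07041 m² and P = Dθ/2 = 0.6876 m.
Hydraulic radius R = A/P = 0.07041/0.6876 = 0.1024 m.
V = (1/n) R^(2/3) √S = (1/0.014) × 0.1024^(2/3) × √0.012 = 1.713 m/s. Hydraulic depth D_h = A/T = 0.07041/0.5375 = 0.131 m.
Froude number Fr = V/√(g·D_h) = 1.713/√(9.81×0.131) = 1.51, which is greater than 1, so the flow is supercritical.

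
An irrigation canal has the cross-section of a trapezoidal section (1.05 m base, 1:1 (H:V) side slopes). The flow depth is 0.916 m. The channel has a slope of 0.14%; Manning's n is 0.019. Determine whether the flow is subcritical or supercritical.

subcritical

With bottom width b = 1.05 m and side slope z = 1: A = (b + zy)y = (1.05 + 1×0.916)×0.916 = 1.801 m²; P = b + 2y√(1+z²) = 1.05 + 2×0.916×1.414 = 3.641 m.
Hydraulic radius R = A/P = 1.801/3.641 = 0.4946 m.
V = (1/n) R^(2/3) √S = (1/0.019) × 0.4946^(2/3) × √0.0014 = 1.232 m/s. Hydraulic depth D_h = A/T = 1.801/2.882 = 0.6249 m.
Froude number Fr = V/√(g·D_h) = 1.232/√(9.81×0.6249) = 0.497, which is less than 1, so the flow is subcritical.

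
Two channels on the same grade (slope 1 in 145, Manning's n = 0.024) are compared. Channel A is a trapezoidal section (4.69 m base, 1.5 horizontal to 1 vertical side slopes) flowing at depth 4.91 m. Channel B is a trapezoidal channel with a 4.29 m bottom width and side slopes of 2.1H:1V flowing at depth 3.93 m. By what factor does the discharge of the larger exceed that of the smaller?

1.36

Channel A: With bottom width b = 4.69 m and side slope z = 1.5: A = (b + zy)y = (4.69 + 1.5×4.91)×4.91 = 59.19 m²; P = b + 2y√(1+z²) = 4.69 + 2×4.91×1.803 = 22.39 m. Hydraulic radius R = A/P = 59.19/22.39 = 2.643 m. Q_A = (1/0.024)·59.19·2.643^(2/3)·√0.006897 = 391.5 m³/s.
Channel B: With bottom width b = 4.29 m and side slope z = 2.1: A = (b + zy)y = (4.29 + 2.1×3.93)×3.93 = 49.29 m²; P = b + 2y√(1+z²) = 4.29 + 2×3.93×2.326 = 22.57 m. Hydraulic radius R = A/P = 49.29/22.57 = 2.184 m. Q_B = (1/0.024)·49.29·2.184^(2/3)·√0.006897 = 287.1 m³/s.
The larger discharge is 391.5 m³/s and the smaller is 287.1 m³/s; the ratio is 1.36.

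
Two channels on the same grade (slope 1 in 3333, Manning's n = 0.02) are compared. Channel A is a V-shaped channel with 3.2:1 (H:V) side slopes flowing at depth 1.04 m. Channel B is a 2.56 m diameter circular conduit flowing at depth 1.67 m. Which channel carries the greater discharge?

channel B

Channel A: For a triangular section with side slope z = 3.2: A = zy² = 3.2×1.04² = 3.461 m²; P = 2y√(1+z²) = 2×1.04×3.353 = 6.973 m. Hydraulic radius R = A/P = 3.461/6.973 = 0.4963 m. Q_A = (1/0.02)·3.461·0.4963^(2/3)·√0.0003 = 1.879 m³/s.
Channel B: For a circular section of diameter D = 2.56 m at depth y = 1.67 m, the central angle is θ = 2 arccos(1 − 2y/D) = 3.761 rad. Then A = (D²/8)(θ − sin θ) = 3.556 m² and P = Dθ/2 = 4.814 m. Hydraulic radius R = A/P = 3.556/4.814 = 0.7388 m. Q_B = (1/0.02)·3.556·0.7388^(2/3)·√0.0003 = 2.517 m³/s.
Q_A = 1.879 m³/s vs Q_B = 2.517 m³/s, so channel B carries more.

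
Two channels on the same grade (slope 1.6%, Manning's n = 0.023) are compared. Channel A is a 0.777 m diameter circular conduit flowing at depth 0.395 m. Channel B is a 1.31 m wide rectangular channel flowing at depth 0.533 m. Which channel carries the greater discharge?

Channel A: For a circular section of diameter D = 0.777 m at depth y = 0.395 m, the central angle is θ = 2 arccos(1 − 2y/D) = 3.175 rad. Then A = (D²/8)(θ − sin θ) = 0.2421 m² and P = Dθ/2 = 1.234 m. Hydraulic radius R = A/P = 0.2421/1.234 = 0.1963 m. Q_A = (1/0.023)·0.2421·0.1963^(2/3)·√0.016 = 0.4498 m³/s.
Channel B: Flow area A = b·y = 1.31 × 0.533 = 0.6982 m². Wetted perimeter P = b + 2y = 1.31 + 2×0.533 = 2.376 m. Hydraulic radius R = A/P = 0.6982/2.376 = 0.2939 m. Q_B = (1/0.023)·0.6982·0.2939^(2/3)·√0.016 = 1.697 m³/s.
Q_A = 0.4498 m³/s vs Q_B = 1.697 m³/s, so channel B carries more.

channel B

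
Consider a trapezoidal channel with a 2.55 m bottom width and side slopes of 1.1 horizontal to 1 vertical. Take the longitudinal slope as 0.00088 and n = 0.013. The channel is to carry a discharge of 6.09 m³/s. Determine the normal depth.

Manning's equation rearranged: A R^(2/3) = nQ / (1·√S) = 0.013 × 6.09 / (√0.00088) = 2.669.
Try y = 0.693 m: A R^(2/3) = 1.442 — too small.
Try y = 1.1 m: A R^(2/3) = 3.294 — too large.
Try y = 0.98 m: A R^(2/3) = 2.67 — matches.

y_n = 0.98 m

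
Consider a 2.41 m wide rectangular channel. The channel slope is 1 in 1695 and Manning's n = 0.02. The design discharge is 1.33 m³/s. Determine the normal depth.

Manning's equation rearranged: A R^(2/3) = nQ / (1·√S) = 0.02 × 1.33 / (√0.00059) = 1.095.
Try y = 0.857 m: A R^(2/3) = 1.303 — too large.
Try y = 0.757 m: A R^(2/3) = 1.095 — matches.

y_n = 0.757 m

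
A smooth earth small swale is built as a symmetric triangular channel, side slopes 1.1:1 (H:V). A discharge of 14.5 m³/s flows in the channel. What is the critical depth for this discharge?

At critical depth, Q² T / (g A³) = 1, i.e. A³/T = Q²/g = 14.5²/9.81 = 21.43.
Try y = 1.64 m: A³/T = 7.178 — short.
Try y = 2.5 m: A³/T = 59.08 — over.
Try y = 2.04 m: A³/T = 21.38 — close enough.

y_c = 2.04 m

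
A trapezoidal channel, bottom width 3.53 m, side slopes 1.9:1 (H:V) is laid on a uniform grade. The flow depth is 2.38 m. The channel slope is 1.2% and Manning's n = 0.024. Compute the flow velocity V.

With bottom width b = 3.53 m and side slope z = 1.9: A = (b + zy)y = (3.53 + 1.9×2.38)×2.38 = 19.16 m²; P = b + 2y√(1+z²) = 3.53 + 2×2.38×2.147 = 13.75 m.
Hydraulic radius R = A/P = 19.16/13.75 = 1.394 m.
From Manning's equation, V = (1/n) R^(2/3) S^(1/2) = (1/0.024) × 1.394^(2/3) × 0.012^(1/2) = 5.7 m/s.

V = 5.7 m/s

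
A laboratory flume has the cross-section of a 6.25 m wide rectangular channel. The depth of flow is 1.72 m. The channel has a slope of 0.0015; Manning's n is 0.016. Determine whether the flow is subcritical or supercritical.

Flow area A = b·y = 6.25 × 1.72 = 10.75 m². Wetted perimeter P = b + 2y = 6.25 + 2×1.72 = 9.69 m.
Hydraulic radius R = A/P = 10.75/9.69 = 1.109 m.
V = (1/n) R^(2/3) √S = (1/0.016) × 1.109^(2/3) × √0.0015 = 2.594 m/s. Hydraulic depth D_h = A/T = 10.75/6.25 = 1.72 m.
Froude number Fr = V/√(g·D_h) = 2.594/√(9.81×1.72) = 0.632, which is less than 1, so the flow is subcritical.

subcritical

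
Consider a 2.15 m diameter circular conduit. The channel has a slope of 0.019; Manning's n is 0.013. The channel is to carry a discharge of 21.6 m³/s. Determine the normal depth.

y_n = 1.52 m

Manning's equation rearranged: A R^(2/3) = nQ / (1·√S) = 0.013 × 21.6 / (√0.019) = 2.037.
Trying y = 1.16 m: A R^(2/3) = 1.362 — short.
Trying y = 1.66 m: A R^(2/3) = 2.261 — over.
Trying y = 1.52 m: A R^(2/3) = 2.035 — close enough.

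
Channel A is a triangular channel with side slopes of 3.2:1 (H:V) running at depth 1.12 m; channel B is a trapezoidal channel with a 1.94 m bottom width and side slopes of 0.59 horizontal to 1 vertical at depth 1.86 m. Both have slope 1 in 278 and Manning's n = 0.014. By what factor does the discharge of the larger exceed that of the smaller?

2

Channel A: For a triangular section with side slope z = 3.2: A = zy² = 3.2×1.12² = 4.014 m²; P = 2y√(1+z²) = 2×1.12×3.353 = 7.51 m. Hydraulic radius R = A/P = 4.014/7.51 = 0.5345 m. Q_A = (1/0.014)·4.014·0.5345^(2/3)·√0.003597 = 11.33 m³/s.
Channel B: With bottom width b = 1.94 m and side slope z = 0.59: A = (b + zy)y = (1.94 + 0.59×1.86)×1.86 = 5.65 m²; P = b + 2y√(1+z²) = 1.94 + 2×1.86×1.161 = 6.259 m. Hydraulic radius R = A/P = 5.65/6.259 = 0.9026 m. Q_B = (1/0.014)·5.65·0.9026^(2/3)·√0.003597 = 22.6 m³/s.
The larger discharge is 22.6 m³/s and the smaller is 11.33 m³/s; the ratio is 2.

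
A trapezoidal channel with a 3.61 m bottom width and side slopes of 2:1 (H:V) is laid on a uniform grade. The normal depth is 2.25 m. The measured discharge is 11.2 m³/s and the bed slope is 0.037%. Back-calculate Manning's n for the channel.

With bottom width b = 3.61 m and side slope z = 2: A = (b + zy)y = (3.61 + 2×2.25)×2.25 = 18.25 m²; P = b + 2y√(1+z²) = 3.61 + 2×2.25×2.236 = 13.67 m.
Hydraulic radius R = A/P = 18.25/13.67 = 1.335 m.
Rearranging Manning's equation: n = (1/Q) A R^(2/3) S^(1/2) = (1/11.2) × 18.25 × 1.335^(2/3) × √0.00037 = 0.038.

n = 0.038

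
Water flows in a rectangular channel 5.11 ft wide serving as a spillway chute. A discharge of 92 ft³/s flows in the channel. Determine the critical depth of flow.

For a rectangular channel, critical depth y_c = (q²/g)^(1/3) where q = Q/b = 92/5.11 = 18 ft²/s.
So y_c = (18²/32.2)^(1/3) = 2.16 ft.

y_c = 2.16 ft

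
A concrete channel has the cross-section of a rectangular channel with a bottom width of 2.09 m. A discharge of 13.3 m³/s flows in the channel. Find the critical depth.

For a rectangular channel, critical depth y_c = (q²/g)^(1/3) where q = Q/b = 13.3/2.09 = 6.364 m²/s.
So y_c = (6.364²/9.81)^(1/3) = 1.6 m.

y_c = 1.6 m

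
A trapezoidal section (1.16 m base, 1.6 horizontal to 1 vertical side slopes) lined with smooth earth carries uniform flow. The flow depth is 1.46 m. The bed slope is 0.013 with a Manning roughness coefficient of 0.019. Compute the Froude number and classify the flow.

With bottom width b = 1.16 m and side slope z = 1.6: A = (b + zy)y = (1.16 + 1.6×1.46)×1.46 = 5.104 m²; P = b + 2y√(1+z²) = 1.16 + 2×1.46×1.887 = 6.669 m.
Hydraulic radius R = A/P = 5.104/6.669 = 0.7653 m.
V = (1/n) R^(2/3) √S = (1/0.019) × 0.7653^(2/3) × √0.013 = 5.021 m/s. Hydraulic depth D_h = A/T = 5.104/5.832 = 0.8752 m.
Froude number Fr = V/√(g·D_h) = 5.021/√(9.81×0.8752) = 1.71, which is greater than 1, so the flow is supercritical.

supercritical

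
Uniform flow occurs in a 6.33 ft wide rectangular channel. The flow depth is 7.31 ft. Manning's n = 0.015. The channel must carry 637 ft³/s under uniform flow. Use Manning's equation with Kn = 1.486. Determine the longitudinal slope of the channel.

Flow area A = b·y = 6.33 × 7.31 = 46.27 ft². Wetted perimeter P = b + 2y = 6.33 + 2×7.31 = 20.95 ft.
Hydraulic radius R = A/P = 46.27/20.95 = 2.209 ft.
From Manning's equation, S = [nQ / (1.486 A R^(2/3))]² = [0.015 × 637 / (1.486 × 46.27 × 2.209^(2/3))]² = 0.00671.

S = 0.00671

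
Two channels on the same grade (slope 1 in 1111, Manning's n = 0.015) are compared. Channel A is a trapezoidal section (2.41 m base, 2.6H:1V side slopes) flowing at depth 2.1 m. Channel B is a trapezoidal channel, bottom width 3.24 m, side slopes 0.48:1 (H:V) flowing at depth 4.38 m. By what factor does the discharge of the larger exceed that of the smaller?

Channel A: With bottom width b = 2.41 m and side slope z = 2.6: A = (b + zy)y = (2.41 + 2.6×2.1)×2.1 = 16.53 m²; P = b + 2y√(1+z²) = 2.41 + 2×2.1×2.786 = 14.11 m. Hydraulic radius R = A/P = 16.53/14.11 = 1.171 m. Q_A = (1/0.015)·16.53·1.171^(2/3)·√0.0009001 = 36.73 m³/s.
Channel B: With bottom width b = 3.24 m and side slope z = 0.48: A = (b + zy)y = (3.24 + 0.48×4.38)×4.38 = 23.4 m²; P = b + 2y√(1+z²) = 3.24 + 2×4.38×1.109 = 12.96 m. Hydraulic radius R = A/P = 23.4/12.96 = 1.806 m. Q_B = (1/0.015)·23.4·1.806^(2/3)·√0.0009001 = 69.41 m³/s.
The larger discharge is 69.41 m³/s and the smaller is 36.73 m³/s; the ratio is 1.89.

1.89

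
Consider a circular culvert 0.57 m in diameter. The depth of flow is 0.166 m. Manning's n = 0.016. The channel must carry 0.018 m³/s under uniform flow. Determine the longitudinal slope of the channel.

For a circular section of diameter D = 0.57 m at depth y = 0.166 m, the central angle is θ = 2 arccos(1 − 2y/D) = 2.28 rad. Then A = (D²/8)(θ − sin θ) = 0.06178 m² and P = Dθ/2 = 0.6498 m.
Hydraulic radius R = A/P = 0.06178/0.6498 = 0.09508 m.
From Manning's equation, S = [nQ / (1 A R^(2/3))]² = [0.016 × 0.018 / (1 × 0.06178 × 0.09508^(2/3))]² = 0.000501.

S = 0.000501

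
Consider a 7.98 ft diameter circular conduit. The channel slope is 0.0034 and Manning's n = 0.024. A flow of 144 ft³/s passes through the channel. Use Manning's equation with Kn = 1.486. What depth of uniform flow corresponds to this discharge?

Manning's equation rearranged: A R^(2/3) = nQ / (1.486·√S) = 0.024 × 144 / (1.486 × √0.0034) = 39.89.
At y = 3.43 ft: A R^(2/3) = 30.43 — short.
At y = 4.01 ft: A R^(2/3) = 39.97 — close enough.

y_n = 4.01 ft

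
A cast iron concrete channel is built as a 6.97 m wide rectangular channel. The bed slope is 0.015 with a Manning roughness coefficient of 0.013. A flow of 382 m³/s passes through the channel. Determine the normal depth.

y_n = 3.88 m

Manning's equation rearranged: A R^(2/3) = nQ / (1·√S) = 0.013 × 382 / (√0.015) = 40.55.
Try y = 3.14 m: A R^(2/3) = 30.58 — short.
Try y = 4.29 m: A R^(2/3) = 46.24 — over.
Try y = 3.88 m: A R^(2/3) = 40.55 — matches.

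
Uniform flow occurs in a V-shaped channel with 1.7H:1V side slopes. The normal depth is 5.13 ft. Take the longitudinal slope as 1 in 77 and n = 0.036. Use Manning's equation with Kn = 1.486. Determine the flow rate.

For a triangular section with side slope z = 1.7: A = zy² = 1.7×5.13² = 44.74 ft²; P = 2y√(1+z²) = 2×5.13×1.972 = 20.24 ft.
Hydraulic radius R = A/P = 44.74/20.24 = 2.211 ft.
Manning's equation: Q = (1.486/n) A R^(2/3) S^(1/2) = (1.486/0.036) × 44.74 × 2.211^(2/3) × 0.01299^(1/2) = 357 ft³/s.

Q = 357 ft³/s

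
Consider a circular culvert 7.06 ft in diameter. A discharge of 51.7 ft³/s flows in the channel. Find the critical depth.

y_c = 1.82 ft

At critical depth, Q² T / (g A³) = 1, i.e. A³/T = Q²/g = 51.7²/32.2 = 83.01.
Trying y = 1.47 ft: A³/T = 35.89 — low.
Trying y = 1.82 ft: A³/T = 82.63 — matches.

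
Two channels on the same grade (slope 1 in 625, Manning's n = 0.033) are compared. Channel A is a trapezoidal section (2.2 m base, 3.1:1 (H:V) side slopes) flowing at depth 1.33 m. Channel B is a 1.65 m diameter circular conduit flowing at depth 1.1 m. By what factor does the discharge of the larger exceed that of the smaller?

7.63

Channel A: With bottom width b = 2.2 m and side slope z = 3.1: A = (b + zy)y = (2.2 + 3.1×1.33)×1.33 = 8.41 m²; P = b + 2y√(1+z²) = 2.2 + 2×1.33×3.257 = 10.86 m. Hydraulic radius R = A/P = 8.41/10.86 = 0.774 m. Q_A = (1/0.033)·8.41·0.774^(2/3)·√0.0016 = 8.593 m³/s.
Channel B: For a circular section of diameter D = 1.65 m at depth y = 1.1 m, the central angle is θ = 2 arccos(1 − 2y/D) = 3.821 rad. Then A = (D²/8)(θ − sin θ) = 1.514 m² and P = Dθ/2 = 3.153 m. Hydraulic radius R = A/P = 1.514/3.153 = 0.4803 m. Q_B = (1/0.033)·1.514·0.4803^(2/3)·√0.0016 = 1.126 m³/s.
The larger discharge is 8.593 m³/s and the smaller is 1.126 m³/s; the ratio is 7.63.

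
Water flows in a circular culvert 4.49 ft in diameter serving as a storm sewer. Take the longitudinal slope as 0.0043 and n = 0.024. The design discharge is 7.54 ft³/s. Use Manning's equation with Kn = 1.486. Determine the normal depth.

y_n = 0.999 ft

Manning's equation rearranged: A R^(2/3) = nQ / (1.486·√S) = 0.024 × 7.54 / (1.486 × √0.0043) = 1.857.
Try y = 0.781 ft: A R^(2/3) = 1.127 — low.
Try y = 1.22 ft: A R^(2/3) = 2.761 — high.
Try y = 0.999 ft: A R^(2/3) = 1.857 — ≈ 1.857.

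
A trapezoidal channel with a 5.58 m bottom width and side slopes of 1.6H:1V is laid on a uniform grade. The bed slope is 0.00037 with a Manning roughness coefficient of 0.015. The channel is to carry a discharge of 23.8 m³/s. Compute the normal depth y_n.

y_n = 1.86 m

Manning's equation rearranged: A R^(2/3) = nQ / (1·√S) = 0.015 × 23.8 / (√0.00037) = 18.56.
Trying y = 2.2 m: A R^(2/3) = 25.55 — too large.
Trying y = 1.42 m: A R^(2/3) = 11.29 — too small.
Trying y = 1.86 m: A R^(2/3) = 18.6 — ≈ 18.56.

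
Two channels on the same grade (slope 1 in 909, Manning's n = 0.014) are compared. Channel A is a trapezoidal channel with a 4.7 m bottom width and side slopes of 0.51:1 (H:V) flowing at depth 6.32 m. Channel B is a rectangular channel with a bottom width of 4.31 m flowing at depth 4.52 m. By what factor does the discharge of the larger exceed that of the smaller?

3.83

Channel A: With bottom width b = 4.7 m and side slope z = 0.51: A = (b + zy)y = (4.7 + 0.51×6.32)×6.32 = 50.07 m²; P = b + 2y√(1+z²) = 4.7 + 2×6.32×1.123 = 18.89 m. Hydraulic radius R = A/P = 50.07/18.89 = 2.651 m. Q_A = (1/0.014)·50.07·2.651^(2/3)·√0.0011 = 227.2 m³/s.
Channel B: Flow area A = b·y = 4.31 × 4.52 = 19.48 m². Wetted perimeter P = b + 2y = 4.31 + 2×4.52 = 13.35 m. Hydraulic radius R = A/P = 19.48/13.35 = 1.459 m. Q_B = (1/0.014)·19.48·1.459^(2/3)·√0.0011 = 59.38 m³/s.
The larger discharge is 227.2 m³/s and the smaller is 59.38 m³/s; the ratio is 3.83.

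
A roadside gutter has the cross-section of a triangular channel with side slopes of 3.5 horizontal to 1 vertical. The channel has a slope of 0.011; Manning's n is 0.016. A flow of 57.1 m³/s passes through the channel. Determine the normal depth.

y_n = 1.69 m

Manning's equation rearranged: A R^(2/3) = nQ / (1·√S) = 0.016 × 57.1 / (√0.011) = 8.711.
Trying y = 1.26 m: A R^(2/3) = 3.978 — low.
Trying y = 1.88 m: A R^(2/3) = 11.56 — high.
Trying y = 1.69 m: A R^(2/3) = 8.704 — close enough.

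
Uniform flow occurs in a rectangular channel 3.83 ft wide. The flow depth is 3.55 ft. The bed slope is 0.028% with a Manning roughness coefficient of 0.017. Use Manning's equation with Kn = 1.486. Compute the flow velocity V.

V = 1.69 ft/s

Flow area A = b·y = 3.83 × 3.55 = 13.6 ft². Wetted perimeter P = b + 2y = 3.83 + 2×3.55 = 10.93 ft.
Hydraulic radius R = A/P = 13.6/10.93 = 1.244 ft.
From Manning's equation, V = (1.486/n) R^(2/3) S^(1/2) = (1.486/0.017) × 1.244^(2/3) × 0.00028^(1/2) = 1.69 ft/s.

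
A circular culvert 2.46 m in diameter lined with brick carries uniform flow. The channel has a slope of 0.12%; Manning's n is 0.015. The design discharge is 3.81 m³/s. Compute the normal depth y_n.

y_n = 1.2 m

Manning's equation rearranged: A R^(2/3) = nQ / (1·√S) = 0.015 × 3.81 / (√0.0012) = 1.65.
Trying y = 1.53 m: A R^(2/3) = 2.438 — over.
Trying y = 1.08 m: A R^(2/3) = 1.37 — short.
Trying y = 1.2 m: A R^(2/3) = 1.648 — close enough.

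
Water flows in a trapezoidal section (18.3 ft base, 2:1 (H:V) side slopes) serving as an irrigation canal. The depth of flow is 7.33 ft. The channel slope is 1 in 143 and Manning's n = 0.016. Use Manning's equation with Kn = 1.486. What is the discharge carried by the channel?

With bottom width b = 18.3 ft and side slope z = 2: A = (b + zy)y = (18.3 + 2×7.33)×7.33 = 241.6 ft²; P = b + 2y√(1+z²) = 18.3 + 2×7.33×2.236 = 51.08 ft.
Hydraulic radius R = A/P = 241.6/51.08 = 4.73 ft.
Manning's equation: Q = (1.486/n) A R^(2/3) S^(1/2) = (1.486/0.016) × 241.6 × 4.73^(2/3) × 0.006993^(1/2) = 5290 ft³/s.

Q = 5290 ft³/s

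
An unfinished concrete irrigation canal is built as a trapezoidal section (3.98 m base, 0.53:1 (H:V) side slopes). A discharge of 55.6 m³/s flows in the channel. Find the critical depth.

At critical depth, Q² T / (g A³) = 1, i.e. A³/T = Q²/g = 55.6²/9.81 = 315.1.
Try y = 2.79 m: A³/T = 509.2 — too large.
Try y = 2.42 m: A³/T = 315.6 — ≈ 315.1.

y_c = 2.42 m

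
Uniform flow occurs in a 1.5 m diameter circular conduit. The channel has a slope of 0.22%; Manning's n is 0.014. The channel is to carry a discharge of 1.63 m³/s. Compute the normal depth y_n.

Manning's equation rearranged: A R^(2/3) = nQ / (1·√S) = 0.014 × 1.63 / (√0.0022) = 0.4865.
At y = 0.91 m: A R^(2/3) = 0.6279 — over.
At y = 0.646 m: A R^(2/3) = 0.354 — short.
At y = 0.776 m: A R^(2/3) = 0.4866 — close enough.

y_n = 0.776 m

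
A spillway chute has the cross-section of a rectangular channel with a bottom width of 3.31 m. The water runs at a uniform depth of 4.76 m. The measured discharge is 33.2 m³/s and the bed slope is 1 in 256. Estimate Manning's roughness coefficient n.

Flow area A = b·y = 3.31 × 4.76 = 15.76 m². Wetted perimeter P = b + 2y = 3.31 + 2×4.76 = 12.83 m.
Hydraulic radius R = A/P = 15.76/12.83 = 1.228 m.
Rearranging Manning's equation: n = (1/Q) A R^(2/3) S^(1/2) = (1/33.2) × 15.76 × 1.228^(2/3) × √0.003906 = 0.034.

n = 0.034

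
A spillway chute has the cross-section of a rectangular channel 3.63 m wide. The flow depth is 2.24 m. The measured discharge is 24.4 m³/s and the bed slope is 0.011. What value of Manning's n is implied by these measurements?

Flow area A = b·y = 3.63 × 2.24 = 8.131 m². Wetted perimeter P = b + 2y = 3.63 + 2×2.24 = 8.11 m.
Hydraulic radius R = A/P = 8.131/8.11 = 1.003 m.
Rearranging Manning's equation: n = (1/Q) A R^(2/3) S^(1/2) = (1/24.4) × 8.131 × 1.003^(2/3) × √0.011 = 0.035.

n = 0.035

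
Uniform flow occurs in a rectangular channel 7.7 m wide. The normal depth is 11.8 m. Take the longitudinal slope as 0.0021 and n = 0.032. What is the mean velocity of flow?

V = 2.91 m/s

Flow area A = b·y = 7.7 × 11.8 = 90.86 m². Wetted perimeter P = b + 2y = 7.7 + 2×11.8 = 31.3 m.
Hydraulic radius R = A/P = 90.86/31.3 = 2.903 m.
From Manning's equation, V = (1/n) R^(2/3) S^(1/2) = (1/0.032) × 2.903^(2/3) × 0.0021^(1/2) = 2.91 m/s.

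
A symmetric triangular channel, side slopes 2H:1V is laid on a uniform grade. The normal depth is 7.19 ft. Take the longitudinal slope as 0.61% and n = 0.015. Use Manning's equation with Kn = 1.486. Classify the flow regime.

For a triangular section with side slope z = 2: A = zy² = 2×7.19² = 103.4 ft²; P = 2y√(1+z²) = 2×7.19×2.236 = 32.15 ft.
Hydraulic radius R = A/P = 103.4/32.15 = 3.215 ft.
V = (1.486/n) R^(2/3) √S = (1.486/0.015) × 3.215^(2/3) × √0.0061 = 16.86 ft/s. Hydraulic depth D_h = A/T = 103.4/28.76 = 3.595 ft.
Froude number Fr = V/√(g·D_h) = 16.86/√(32.2×3.595) = 1.57, which is greater than 1, so the flow is supercritical.

supercritical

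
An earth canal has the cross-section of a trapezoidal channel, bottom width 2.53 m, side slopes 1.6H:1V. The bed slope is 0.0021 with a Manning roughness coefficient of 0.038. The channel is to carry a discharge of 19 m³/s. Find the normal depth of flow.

Manning's equation rearranged: A R^(2/3) = nQ / (1·√S) = 0.038 × 19 / (√0.0021) = 15.76.
Try y = 2.76 m: A R^(2/3) = 24.91 — high.
Try y = 1.96 m: A R^(2/3) = 11.97 — low.
Try y = 2.23 m: A R^(2/3) = 15.72 — close enough.

y_n = 2.23 m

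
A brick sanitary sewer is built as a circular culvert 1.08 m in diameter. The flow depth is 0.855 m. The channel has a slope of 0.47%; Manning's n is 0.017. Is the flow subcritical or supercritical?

For a circular section of diameter D = 1.08 m at depth y = 0.855 m, the central angle is θ = 2 arccos(1 − 2y/D) = 4.387 rad. Then A = (D²/8)(θ − sin θ) = 0.7778 m² and P = Dθ/2 = 2.369 m.
Hydraulic radius R = A/P = 0.7778/2.369 = 0.3283 m.
V = (1/n) R^(2/3) √S = (1/0.017) × 0.3283^(2/3) × √0.0047 = 1.919 m/s. Hydraulic depth D_h = A/T = 0.7778/0.8772 = 0.8867 m.
Froude number Fr = V/√(g·D_h) = 1.919/√(9.81×0.8867) = 0.651, which is less than 1, so the flow is subcritical.

subcritical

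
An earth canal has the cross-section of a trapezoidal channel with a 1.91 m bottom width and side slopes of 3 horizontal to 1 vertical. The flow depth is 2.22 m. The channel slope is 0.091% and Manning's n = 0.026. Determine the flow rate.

Q = 24.8 m³/s

With bottom width b = 1.91 m and side slope z = 3: A = (b + zy)y = (1.91 + 3×2.22)×2.22 = 19.03 m²; P = b + 2y√(1+z²) = 1.91 + 2×2.22×3.162 = 15.95 m.
Hydraulic radius R = A/P = 19.03/15.95 = 1.193 m.
Manning's equation: Q = (1/n) A R^(2/3) S^(1/2) = (1/0.026) × 19.03 × 1.193^(2/3) × 0.00091^(1/2) = 24.8 m³/s.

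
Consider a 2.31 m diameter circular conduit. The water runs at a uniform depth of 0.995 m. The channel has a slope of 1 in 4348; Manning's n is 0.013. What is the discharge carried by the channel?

For a circular section of diameter D = 2.31 m at depth y = 0.995 m, the central angle is θ = 2 arccos(1 − 2y/D) = 2.864 rad. Then A = (D²/8)(θ − sin θ) = 1.727 m² and P = Dθ/2 = 3.308 m.
Hydraulic radius R = A/P = 1.727/3.308 = 0.5222 m.
Manning's equation: Q = (1/n) A R^(2/3) S^(1/2) = (1/0.013) × 1.727 × 0.5222^(2/3) × 0.00023^(1/2) = 1.31 m³/s.

Q = 1.31 m³/s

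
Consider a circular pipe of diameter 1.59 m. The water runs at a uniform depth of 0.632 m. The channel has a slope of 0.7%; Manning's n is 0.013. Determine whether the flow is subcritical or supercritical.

For a circular section of diameter D = 1.59 m at depth y = 0.632 m, the central angle is θ = 2 arccos(1 − 2y/D) = 2.729 rad. Then A = (D²/8)(θ − sin θ) = 0.7354 m² and P = Dθ/2 = 2.169 m.
Hydraulic radius R = A/P = 0.7354/2.169 = 0.339 m.
V = (1/n) R^(2/3) √S = (1/0.013) × 0.339^(2/3) × √0.007 = 3.129 m/s. Hydraulic depth D_h = A/T = 0.7354/1.556 = 0.4726 m.
Froude number Fr = V/√(g·D_h) = 3.129/√(9.81×0.4726) = 1.45, which is greater than 1, so the flow is supercritical.

supercritical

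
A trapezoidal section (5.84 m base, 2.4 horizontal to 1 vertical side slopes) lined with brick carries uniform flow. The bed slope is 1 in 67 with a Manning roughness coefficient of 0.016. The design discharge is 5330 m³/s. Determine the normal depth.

y_n = 9.03 m

Manning's equation rearranged: A R^(2/3) = nQ / (1·√S) = 0.016 × 5330 / (√0.01493) = 698.
At y = 6.84 m: A R^(2/3) = 362.6 — short.
At y = 9.03 m: A R^(2/3) = 697.6 — close enough.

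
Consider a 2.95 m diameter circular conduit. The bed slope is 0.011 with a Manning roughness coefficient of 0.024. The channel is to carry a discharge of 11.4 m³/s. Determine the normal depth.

y_n = 1.42 m

Manning's equation rearranged: A R^(2/3) = nQ / (1·√S) = 0.024 × 11.4 / (√0.011) = 2.609.
At y = 1.25 m: A R^(2/3) = 2.087 — short.
At y = 1.54 m: A R^(2/3) = 2.999 — over.
At y = 1.42 m: A R^(2/3) = 2.614 — matches.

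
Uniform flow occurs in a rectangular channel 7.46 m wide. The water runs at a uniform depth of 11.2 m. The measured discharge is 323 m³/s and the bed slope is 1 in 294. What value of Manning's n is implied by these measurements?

n = 0.03

Flow area A = b·y = 7.46 × 11.2 = 83.55 m². Wetted perimeter P = b + 2y = 7.46 + 2×11.2 = 29.86 m.
Hydraulic radius R = A/P = 83.55/29.86 = 2.798 m.
Rearranging Manning's equation: n = (1/Q) A R^(2/3) S^(1/2) = (1/323) × 83.55 × 2.798^(2/3) × √0.003401 = 0.03.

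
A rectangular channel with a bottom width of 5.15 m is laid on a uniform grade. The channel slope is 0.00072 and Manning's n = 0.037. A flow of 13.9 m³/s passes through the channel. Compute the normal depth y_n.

Manning's equation rearranged: A R^(2/3) = nQ / (1·√S) = 0.037 × 13.9 / (√0.00072) = 19.17.
Try y = 2.45 m: A R^(2/3) = 14.68 — too small.
Try y = 3.79 m: A R^(2/3) = 25.95 — too large.
Try y = 3 m: A R^(2/3) = 19.2 — ≈ 19.17.

y_n = 3 m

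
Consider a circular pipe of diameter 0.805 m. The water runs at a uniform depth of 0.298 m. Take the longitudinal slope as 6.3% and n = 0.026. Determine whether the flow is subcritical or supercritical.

supercritical

For a circular section of diameter D = 0.805 m at depth y = 0.298 m, the central angle is θ = 2 arccos(1 − 2y/D) = 2.616 rad. Then A = (D²/8)(θ − sin θ) = 0.1713 m² and P = Dθ/2 = 1.053 m.
Hydraulic radius R = A/P = 0.1713/1.053 = 0.1627 m.
V = (1/n) R^(2/3) √S = (1/0.026) × 0.1627^(2/3) × √0.063 = 2.877 m/s. Hydraulic depth D_h = A/T = 0.1713/0.7774 = 0.2204 m.
Froude number Fr = V/√(g·D_h) = 2.877/√(9.81×0.2204) = 1.96, which is greater than 1, so the flow is supercritical.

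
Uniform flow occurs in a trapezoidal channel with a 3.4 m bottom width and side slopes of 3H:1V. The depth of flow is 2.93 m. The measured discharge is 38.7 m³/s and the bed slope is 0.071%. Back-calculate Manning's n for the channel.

With bottom width b = 3.4 m and side slope z = 3: A = (b + zy)y = (3.4 + 3×2.93)×2.93 = 35.72 m²; P = b + 2y√(1+z²) = 3.4 + 2×2.93×3.162 = 21.93 m.
Hydraulic radius R = A/P = 35.72/21.93 = 1.629 m.
Rearranging Manning's equation: n = (1/Q) A R^(2/3) S^(1/2) = (1/38.7) × 35.72 × 1.629^(2/3) × √0.00071 = 0.034.

n = 0.034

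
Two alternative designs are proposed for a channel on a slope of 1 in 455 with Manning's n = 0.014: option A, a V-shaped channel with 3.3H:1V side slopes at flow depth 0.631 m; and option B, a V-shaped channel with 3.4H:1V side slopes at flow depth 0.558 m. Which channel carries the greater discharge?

Channel A: For a triangular section with side slope z = 3.3: A = zy² = 3.3×0.631² = 1.314 m²; P = 2y√(1+z²) = 2×0.631×3.448 = 4.352 m. Hydraulic radius R = A/P = 1.314/4.352 = 0.3019 m. Q_A = (1/0.014)·1.314·0.3019^(2/3)·√0.002198 = 1.98 m³/s.
Channel B: For a triangular section with side slope z = 3.4: A = zy² = 3.4×0.558² = 1.059 m²; P = 2y√(1+z²) = 2×0.558×3.544 = 3.955 m. Hydraulic radius R = A/P = 1.059/3.955 = 0.2677 m. Q_B = (1/0.014)·1.059·0.2677^(2/3)·√0.002198 = 1.472 m³/s.
Q_A = 1.98 m³/s vs Q_B = 1.472 m³/s, so channel A carries more.

channel A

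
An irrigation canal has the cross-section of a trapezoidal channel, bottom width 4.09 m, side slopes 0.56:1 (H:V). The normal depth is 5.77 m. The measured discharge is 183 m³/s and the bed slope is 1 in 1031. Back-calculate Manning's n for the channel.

With bottom width b = 4.09 m and side slope z = 0.56: A = (b + zy)y = (4.09 + 0.56×5.77)×5.77 = 42.24 m²; P = b + 2y√(1+z²) = 4.09 + 2×5.77×1.146 = 17.32 m.
Hydraulic radius R = A/P = 42.24/17.32 = 2.44 m.
Rearranging Manning's equation: n = (1/Q) A R^(2/3) S^(1/2) = (1/183) × 42.24 × 2.44^(2/3) × √0.0009699 = 0.013.

n = 0.013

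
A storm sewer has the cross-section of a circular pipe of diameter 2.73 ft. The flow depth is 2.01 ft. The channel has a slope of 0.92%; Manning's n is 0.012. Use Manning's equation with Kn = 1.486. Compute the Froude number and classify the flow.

For a circular section of diameter D = 2.73 ft at depth y = 2.01 ft, the central angle is θ = 2 arccos(1 − 2y/D) = 4.126 rad. Then A = (D²/8)(θ − sin θ) = 4.62 ft² and P = Dθ/2 = 5.632 ft.
Hydraulic radius R = A/P = 4.62/5.632 = 0.8203 ft.
V = (1.486/n) R^(2/3) √S = (1.486/0.012) × 0.8203^(2/3) × √0.0092 = 10.41 ft/s. Hydraulic depth D_h = A/T = 4.62/2.406 = 1.92 ft.
Froude number Fr = V/√(g·D_h) = 10.41/√(32.2×1.92) = 1.32, which is greater than 1, so the flow is supercritical.

supercritical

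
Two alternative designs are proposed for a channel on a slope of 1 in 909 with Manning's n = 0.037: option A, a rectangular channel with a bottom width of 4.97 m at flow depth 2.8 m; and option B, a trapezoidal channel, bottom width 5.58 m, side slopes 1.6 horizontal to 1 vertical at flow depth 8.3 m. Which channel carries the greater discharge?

channel B

Channel A: Flow area A = b·y = 4.97 × 2.8 = 13.92 m². Wetted perimeter P = b + 2y = 4.97 + 2×2.8 = 10.57 m. Hydraulic radius R = A/P = 13.92/10.57 = 1.317 m. Q_A = (1/0.037)·13.92·1.317^(2/3)·√0.0011 = 14.99 m³/s.
Channel B: With bottom width b = 5.58 m and side slope z = 1.6: A = (b + zy)y = (5.58 + 1.6×8.3)×8.3 = 156.5 m²; P = b + 2y√(1+z²) = 5.58 + 2×8.3×1.887 = 36.9 m. Hydraulic radius R = A/P = 156.5/36.9 = 4.242 m. Q_B = (1/0.037)·156.5·4.242^(2/3)·√0.0011 = 367.7 m³/s.
Q_A = 14.99 m³/s vs Q_B = 367.7 m³/s, so channel B carries more.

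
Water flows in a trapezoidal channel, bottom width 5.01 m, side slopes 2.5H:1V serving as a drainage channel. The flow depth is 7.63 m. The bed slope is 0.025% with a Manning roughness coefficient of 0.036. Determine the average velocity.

V = 1.1 m/s

With bottom width b = 5.01 m and side slope z = 2.5: A = (b + zy)y = (5.01 + 2.5×7.63)×7.63 = 183.8 m²; P = b + 2y√(1+z²) = 5.01 + 2×7.63×2.693 = 46.1 m.
Hydraulic radius R = A/P = 183.8/46.1 = 3.986 m.
From Manning's equation, V = (1/n) R^(2/3) S^(1/2) = (1/0.036) × 3.986^(2/3) × 0.00025^(1/2) = 1.1 m/s.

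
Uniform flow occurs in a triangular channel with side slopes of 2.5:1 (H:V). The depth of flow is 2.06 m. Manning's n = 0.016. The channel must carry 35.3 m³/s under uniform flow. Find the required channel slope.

S = 0.00301

For a triangular section with side slope z = 2.5: A = zy² = 2.5×2.06² = 10.61 m²; P = 2y√(1+z²) = 2×2.06×2.693 = 11.09 m.
Hydraulic radius R = A/P = 10.61/11.09 = 0.9563 m.
From Manning's equation, S = [nQ / (1 A R^(2/3))]² = [0.016 × 35.3 / (1 × 10.61 × 0.9563^(2/3))]² = 0.00301.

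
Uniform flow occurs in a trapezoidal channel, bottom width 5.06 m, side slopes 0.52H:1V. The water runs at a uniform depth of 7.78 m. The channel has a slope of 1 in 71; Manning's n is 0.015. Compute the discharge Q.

Q = 1200 m³/s

With bottom width b = 5.06 m and side slope z = 0.52: A = (b + zy)y = (5.06 + 0.52×7.78)×7.78 = 70.84 m²; P = b + 2y√(1+z²) = 5.06 + 2×7.78×1.127 = 22.6 m.
Hydraulic radius R = A/P = 70.84/22.6 = 3.135 m.
Manning's equation: Q = (1/n) A R^(2/3) S^(1/2) = (1/0.015) × 70.84 × 3.135^(2/3) × 0.01408^(1/2) = 1200 m³/s.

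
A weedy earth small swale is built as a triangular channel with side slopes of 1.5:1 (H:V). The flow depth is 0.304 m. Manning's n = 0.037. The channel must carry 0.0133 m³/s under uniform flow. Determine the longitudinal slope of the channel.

For a triangular section with side slope z = 1.5: A = zy² = 1.5×0.304² = 0.1386 m²; P = 2y√(1+z²) = 2×0.304×1.803 = 1.096 m.
Hydraulic radius R = A/P = 0.1386/1.096 = 0.1265 m.
From Manning's equation, S = [nQ / (1 A R^(2/3))]² = [0.037 × 0.0133 / (1 × 0.1386 × 0.1265^(2/3))]² = 0.000199.

S = 0.000199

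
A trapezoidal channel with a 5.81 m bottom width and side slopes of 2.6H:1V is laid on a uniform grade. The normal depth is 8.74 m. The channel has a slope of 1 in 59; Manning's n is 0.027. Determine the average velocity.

With bottom width b = 5.81 m and side slope z = 2.6: A = (b + zy)y = (5.81 + 2.6×8.74)×8.74 = 249.4 m²; P = b + 2y√(1+z²) = 5.81 + 2×8.74×2.786 = 54.5 m.
Hydraulic radius R = A/P = 249.4/54.5 = 4.576 m.
From Manning's equation, V = (1/n) R^(2/3) S^(1/2) = (1/0.027) × 4.576^(2/3) × 0.01695^(1/2) = 13.3 m/s.

V = 13.3 m/s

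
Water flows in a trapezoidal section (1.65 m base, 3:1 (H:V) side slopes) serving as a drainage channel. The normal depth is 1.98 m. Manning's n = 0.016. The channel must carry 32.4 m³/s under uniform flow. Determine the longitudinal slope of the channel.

S = 0.0011

With bottom width b = 1.65 m and side slope z = 3: A = (b + zy)y = (1.65 + 3×1.98)×1.98 = 15.03 m²; P = b + 2y√(1+z²) = 1.65 + 2×1.98×3.162 = 14.17 m.
Hydraulic radius R = A/P = 15.03/14.17 = 1.06 m.
From Manning's equation, S = [nQ / (1 A R^(2/3))]² = [0.016 × 32.4 / (1 × 15.03 × 1.06^(2/3))]² = 0.0011.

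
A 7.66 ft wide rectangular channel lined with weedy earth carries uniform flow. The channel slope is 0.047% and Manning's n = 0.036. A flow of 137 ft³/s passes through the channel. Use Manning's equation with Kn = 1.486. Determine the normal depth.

Manning's equation rearranged: A R^(2/3) = nQ / (1.486·√S) = 0.036 × 137 / (1.486 × √0.00047) = 153.1.
Trying y = 12.4 ft: A R^(2/3) = 194.3 — high.
Trying y = 10.1 ft: A R^(2/3) = 152.8 — close enough.

y_n = 10.1 ft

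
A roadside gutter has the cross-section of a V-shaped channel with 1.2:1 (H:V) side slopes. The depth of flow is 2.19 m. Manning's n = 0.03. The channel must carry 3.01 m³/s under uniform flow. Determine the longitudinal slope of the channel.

For a triangular section with side slope z = 1.2: A = zy² = 1.2×2.19² = 5.755 m²; P = 2y√(1+z²) = 2×2.19×1.562 = 6.842 m.
Hydraulic radius R = A/P = 5.755/6.842 = 0.8412 m.
From Manning's equation, S = [nQ / (1 A R^(2/3))]² = [0.03 × 3.01 / (1 × 5.755 × 0.8412^(2/3))]² = 0.00031.

S = 0.00031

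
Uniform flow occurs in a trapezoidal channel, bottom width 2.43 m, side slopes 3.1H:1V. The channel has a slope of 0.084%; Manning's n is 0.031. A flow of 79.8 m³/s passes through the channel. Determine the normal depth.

Manning's equation rearranged: A R^(2/3) = nQ / (1·√S) = 0.031 × 79.8 / (√0.00084) = 85.35.
Trying y = 3.39 m: A R^(2/3) = 64.65 — short.
Trying y = 3.8 m: A R^(2/3) = 85.32 — matches.

y_n = 3.8 m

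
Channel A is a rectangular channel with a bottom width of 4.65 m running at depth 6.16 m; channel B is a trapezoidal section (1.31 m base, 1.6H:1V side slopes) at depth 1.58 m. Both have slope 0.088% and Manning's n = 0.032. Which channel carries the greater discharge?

Channel A: Flow area A = b·y = 4.65 × 6.16 = 28.64 m². Wetted perimeter P = b + 2y = 4.65 + 2×6.16 = 16.97 m. Hydraulic radius R = A/P = 28.64/16.97 = 1.688 m. Q_A = (1/0.032)·28.64·1.688^(2/3)·√0.00088 = 37.64 m³/s.
Channel B: With bottom width b = 1.31 m and side slope z = 1.6: A = (b + zy)y = (1.31 + 1.6×1.58)×1.58 = 6.064 m²; P = b + 2y√(1+z²) = 1.31 + 2×1.58×1.887 = 7.272 m. Hydraulic radius R = A/P = 6.064/7.272 = 0.8339 m. Q_B = (1/0.032)·6.064·0.8339^(2/3)·√0.00088 = 4.98 m³/s.
Q_A = 37.64 m³/s vs Q_B = 4.98 m³/s, so channel A carries more.

channel A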